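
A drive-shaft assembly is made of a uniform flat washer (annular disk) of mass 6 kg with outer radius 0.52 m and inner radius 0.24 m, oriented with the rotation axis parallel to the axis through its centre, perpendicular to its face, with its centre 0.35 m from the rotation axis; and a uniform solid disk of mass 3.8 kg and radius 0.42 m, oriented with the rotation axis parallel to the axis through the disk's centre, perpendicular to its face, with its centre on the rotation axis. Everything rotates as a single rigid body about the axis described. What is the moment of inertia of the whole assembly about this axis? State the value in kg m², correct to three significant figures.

2.05

Annular disk: I_cm = (1/2)M(R²+r²) = (1/2)(6)[(0.52)² + (0.24)²] = 0.984 kg m²; centre at d = 0.35 m, so the parallel axis theorem gives I = 0.984 + (6)(0.35)² = 1.719 kg m².
Solid disk: I_cm = (1/2)MR² = (1/2)(3.8)(0.42)² = 0.33516 kg m²; axis through the centre, so I = 0.33516 kg m².
Total I = 1.719 + 0.33516 = 2.0542 kg m².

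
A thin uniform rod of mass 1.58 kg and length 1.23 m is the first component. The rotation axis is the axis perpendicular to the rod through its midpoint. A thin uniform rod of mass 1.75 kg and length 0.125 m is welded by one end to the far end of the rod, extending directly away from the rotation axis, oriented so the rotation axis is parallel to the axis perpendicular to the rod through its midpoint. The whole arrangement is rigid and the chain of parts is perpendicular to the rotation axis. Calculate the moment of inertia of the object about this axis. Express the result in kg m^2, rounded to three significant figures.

1.00

Thin rod: I_cm = (1/12)ML² = (1/12)(1.58)(1.23)² = 0.1992 kg m^2; axis through the centre, so I = 0.1992 kg m^2.
Thin rod: I_cm = (1/12)ML² = (1/12)(1.75)(0.125)² = 0.0022786 kg m^2; centre at d = 0.615 + 0.0625 = 0.6775 m, so the parallel axis theorem gives I = 0.0022786 + (1.75)(0.6775)² = 0.80554 kg m^2.
Total I = 0.1992 + 0.80554 = 1.0047 kg m^2.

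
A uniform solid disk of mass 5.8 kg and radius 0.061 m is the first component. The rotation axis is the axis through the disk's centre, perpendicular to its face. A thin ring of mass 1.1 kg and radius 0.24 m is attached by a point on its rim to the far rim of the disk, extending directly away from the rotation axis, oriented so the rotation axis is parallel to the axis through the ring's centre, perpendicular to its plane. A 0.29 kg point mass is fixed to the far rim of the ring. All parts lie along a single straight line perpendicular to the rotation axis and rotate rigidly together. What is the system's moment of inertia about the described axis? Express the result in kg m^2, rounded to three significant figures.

0.259

Solid disk: I_cm = (1/2)MR² = (1/2)(5.8)(0.061)² = 0.010791 kg m^2; axis through the centre, so I = 0.010791 kg m^2.
Thin ring: I_cm = MR² = (1.1)(0.24)² = 0.06336 kg m^2; centre at d = 0.061 + 0.24 = 0.301 m, so I = I_cm + Md² gives I = 0.06336 + (1.1)(0.301)² = 0.16302 kg m^2.
Point mass: I_cm = 0; centre at d = 0.061 + 0.24 + 0.24 = 0.541 m, so I = I_cm + Md² gives I = 0 + (0.29)(0.541)² = 0.084877 kg m^2.
Total I = 0.010791 + 0.16302 + 0.084877 = 0.25869 kg m^2.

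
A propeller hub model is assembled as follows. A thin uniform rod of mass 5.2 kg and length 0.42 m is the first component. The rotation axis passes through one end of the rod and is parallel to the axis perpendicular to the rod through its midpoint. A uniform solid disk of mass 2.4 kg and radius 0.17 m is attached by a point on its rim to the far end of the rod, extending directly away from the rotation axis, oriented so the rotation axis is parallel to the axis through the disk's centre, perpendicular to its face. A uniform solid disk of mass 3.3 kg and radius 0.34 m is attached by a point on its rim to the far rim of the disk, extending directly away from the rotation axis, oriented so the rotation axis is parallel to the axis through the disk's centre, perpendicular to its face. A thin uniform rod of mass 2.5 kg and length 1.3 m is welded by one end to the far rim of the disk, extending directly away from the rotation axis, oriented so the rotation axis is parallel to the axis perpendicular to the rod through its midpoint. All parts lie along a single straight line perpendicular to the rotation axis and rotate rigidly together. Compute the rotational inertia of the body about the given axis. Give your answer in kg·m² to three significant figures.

Thin rod: I_cm = (1/12)ML² = (1/12)(5.2)(0.42)² = 0.07644 kg·m²; centre at d = 0.21 m, so I = I_cm + Md² gives I = 0.07644 + (5.2)(0.21)² = 0.30576 kg·m².
Solid disk: I_cm = (1/2)MR² = (1/2)(2.4)(0.17)² = 0.03468 kg·m²; centre at d = 0.21 + 0.21 + 0.17 = 0.59 m, so I = I_cm + Md² gives I = 0.03468 + (2.4)(0.59)² = 0.87012 kg·m².
Solid disk: I_cm = (1/2)MR² = (1/2)(3.3)(0.34)² = 0.19074 kg·m²; centre at d = 0.21 + 0.21 + 0.17 + 0.17 + 0.34 = 1.1 m, so I = I_cm + Md² gives I = 0.19074 + (3.3)(1.1)² = 4.1837 kg·m².
Thin rod: I_cm = (1/12)ML² = (1/12)(2.5)(1.3)² = 0.35208 kg·m²; centre at d = 0.21 + 0.21 + 0.17 + 0.17 + 0.34 + 0.34 + 0.65 = 2.09 m, so I = I_cm + Md² gives I = 0.35208 + (2.5)(2.09)² = 11.272 kg·m².
Total I = 0.30576 + 0.87012 + 4.1837 + 11.272 = 16.632 kg·m².

16.6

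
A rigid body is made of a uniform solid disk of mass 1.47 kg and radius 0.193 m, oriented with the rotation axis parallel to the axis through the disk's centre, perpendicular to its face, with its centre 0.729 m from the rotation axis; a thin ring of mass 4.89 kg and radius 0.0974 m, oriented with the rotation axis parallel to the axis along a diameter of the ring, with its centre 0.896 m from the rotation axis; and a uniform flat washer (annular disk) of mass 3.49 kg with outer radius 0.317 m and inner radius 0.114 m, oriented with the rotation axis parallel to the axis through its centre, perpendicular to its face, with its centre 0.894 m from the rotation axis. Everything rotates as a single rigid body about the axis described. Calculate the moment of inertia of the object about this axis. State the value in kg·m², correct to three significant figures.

Solid disk: I_cm = (1/2)MR² = (1/2)(1.47)(0.193)² = 0.027378 kg·m²; centre at d = 0.729 m, so I = I_cm + Md² gives I = 0.027378 + (1.47)(0.729)² = 0.8086 kg·m².
Thin ring: I_cm = (1/2)MR² = (1/2)(4.89)(0.0974)² = 0.023195 kg·m²; centre at d = 0.896 m, so I = I_cm + Md² gives I = 0.023195 + (4.89)(0.896)² = 3.949 kg·m².
Annular disk: I_cm = (1/2)M(R²+r²) = (1/2)(3.49)[(0.317)² + (0.114)²] = 0.19803 kg·m²; centre at d = 0.894 m, so I = I_cm + Md² gives I = 0.19803 + (3.49)(0.894)² = 2.9874 kg·m².
Total I = 0.8086 + 3.949 + 2.9874 = 7.7449 kg·m².

7.74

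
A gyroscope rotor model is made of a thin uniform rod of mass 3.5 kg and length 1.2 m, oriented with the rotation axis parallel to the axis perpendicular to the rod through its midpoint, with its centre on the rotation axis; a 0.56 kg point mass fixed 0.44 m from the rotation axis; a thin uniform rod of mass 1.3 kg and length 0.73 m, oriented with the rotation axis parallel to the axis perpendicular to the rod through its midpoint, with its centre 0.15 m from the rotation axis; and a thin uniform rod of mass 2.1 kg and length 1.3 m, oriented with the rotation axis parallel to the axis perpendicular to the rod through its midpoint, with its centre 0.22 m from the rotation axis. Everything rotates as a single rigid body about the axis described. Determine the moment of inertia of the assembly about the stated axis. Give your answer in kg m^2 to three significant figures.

Thin rod: I_cm = (1/12)ML² = (1/12)(3.5)(1.2)² = 0.42 kg m^2; axis through the centre, so I = 0.42 kg m^2.
Point mass: I_cm = 0; centre at d = 0.44 m, so the parallel axis theorem gives I = 0 + (0.56)(0.44)² = 0.10842 kg m^2.
Thin rod: I_cm = (1/12)ML² = (1/12)(1.3)(0.73)² = 0.057731 kg m^2; centre at d = 0.15 m, so the parallel axis theorem gives I = 0.057731 + (1.3)(0.15)² = 0.086981 kg m^2.
Thin rod: I_cm = (1/12)ML² = (1/12)(2.1)(1.3)² = 0.29575 kg m^2; centre at d = 0.22 m, so the parallel axis theorem gives I = 0.29575 + (2.1)(0.22)² = 0.39739 kg m^2.
Total I = 0.42 + 0.10842 + 0.086981 + 0.39739 = 1.0128 kg m^2.

1.01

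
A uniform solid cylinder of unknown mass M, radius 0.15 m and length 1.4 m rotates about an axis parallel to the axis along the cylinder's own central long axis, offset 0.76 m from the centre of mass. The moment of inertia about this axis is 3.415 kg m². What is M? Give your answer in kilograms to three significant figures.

5.80

I = I_cm + Md² = (1/2)MR² + Md² = M·[0.5·(0.15)² + (0.76)²] = M·0.58885.
So M = 3.415 / 0.58885 = 5.7994 kg.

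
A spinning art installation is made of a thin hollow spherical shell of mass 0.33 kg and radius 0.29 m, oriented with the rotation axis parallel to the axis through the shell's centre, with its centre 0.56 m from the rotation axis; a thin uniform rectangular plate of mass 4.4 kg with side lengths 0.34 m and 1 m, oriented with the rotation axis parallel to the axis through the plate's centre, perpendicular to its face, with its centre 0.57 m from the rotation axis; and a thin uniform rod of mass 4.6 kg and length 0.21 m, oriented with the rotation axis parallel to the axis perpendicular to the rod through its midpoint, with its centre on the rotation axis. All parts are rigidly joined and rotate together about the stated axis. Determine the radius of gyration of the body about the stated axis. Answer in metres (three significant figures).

Spherical shell: I_cm = (2/3)MR² = (2/3)(0.33)(0.29)² = 0.018502 kg m²; centre at d = 0.56 m, so I = I_cm + Md² gives I = 0.018502 + (0.33)(0.56)² = 0.12199 kg m².
Rectangular plate: I_cm = (1/12)M(a²+b²) = (1/12)(4.4)[(0.34)² + (1)²] = 0.40905 kg m²; centre at d = 0.57 m, so I = I_cm + Md² gives I = 0.40905 + (4.4)(0.57)² = 1.8386 kg m².
Thin rod: I_cm = (1/12)ML² = (1/12)(4.6)(0.21)² = 0.016905 kg m²; axis through the centre, so I = 0.016905 kg m².
Total I = 1.9775 kg m²; total mass M = 9.33 kg.
k = √(I/M) = √(1.9775/9.33) = 0.46038 m.

0.460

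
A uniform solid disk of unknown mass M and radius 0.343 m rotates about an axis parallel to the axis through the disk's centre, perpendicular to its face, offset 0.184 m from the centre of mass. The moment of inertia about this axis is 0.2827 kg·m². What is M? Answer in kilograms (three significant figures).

3.05

I = I_cm + Md² = (1/2)MR² + Md² = M·[0.5·(0.343)² + (0.184)²] = M·0.09268.
So M = 0.2827 / 0.09268 = 3.0503 kg.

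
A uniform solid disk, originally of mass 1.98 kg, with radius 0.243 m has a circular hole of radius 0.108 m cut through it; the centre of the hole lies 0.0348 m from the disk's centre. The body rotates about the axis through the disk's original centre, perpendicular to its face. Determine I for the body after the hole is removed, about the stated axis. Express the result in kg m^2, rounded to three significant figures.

Unpierced body about its centre: I₀ = (1/2)MR² = (1/2)(1.98)(0.243)² = 0.058459 kg m^2.
The removed disk has mass m = M·(r/R)² = (1.98)(0.108/0.243)² = 0.39111 kg (same uniform areal density).
Its moment of inertia about the rotation axis (parallel-axis theorem): I_hole = (1/2)mr² + md² = (1/2)(0.39111)(0.108)² + (0.39111)(0.0348)² = 0.0027546 kg m^2.
Treating the hole as negative mass, I = I₀ − I_hole = 0.058459 − 0.0027546 = 0.055704 kg m^2.

0.0557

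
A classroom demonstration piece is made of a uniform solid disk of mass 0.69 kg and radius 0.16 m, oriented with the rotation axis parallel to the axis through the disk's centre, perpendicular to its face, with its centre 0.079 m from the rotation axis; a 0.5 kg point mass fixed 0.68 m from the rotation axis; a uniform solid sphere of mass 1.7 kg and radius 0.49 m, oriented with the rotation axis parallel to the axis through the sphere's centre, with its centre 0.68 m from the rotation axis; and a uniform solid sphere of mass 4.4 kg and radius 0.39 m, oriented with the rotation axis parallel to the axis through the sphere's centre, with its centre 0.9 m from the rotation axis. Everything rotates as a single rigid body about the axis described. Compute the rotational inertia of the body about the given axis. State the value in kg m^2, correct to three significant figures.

Solid disk: I_cm = (1/2)MR² = (1/2)(0.69)(0.16)² = 0.008832 kg m^2; centre at d = 0.079 m, so the parallel axis theorem gives I = 0.008832 + (0.69)(0.079)² = 0.013138 kg m^2.
Point mass: I_cm = 0; centre at d = 0.68 m, so the parallel axis theorem gives I = 0 + (0.5)(0.68)² = 0.2312 kg m^2.
Solid sphere: I_cm = (2/5)MR² = (2/5)(1.7)(0.49)² = 0.16327 kg m^2; centre at d = 0.68 m, so the parallel axis theorem gives I = 0.16327 + (1.7)(0.68)² = 0.94935 kg m^2.
Solid sphere: I_cm = (2/5)MR² = (2/5)(4.4)(0.39)² = 0.2677 kg m^2; centre at d = 0.9 m, so the parallel axis theorem gives I = 0.2677 + (4.4)(0.9)² = 3.8317 kg m^2.
Total I = 0.013138 + 0.2312 + 0.94935 + 3.8317 = 5.0254 kg m^2.

5.03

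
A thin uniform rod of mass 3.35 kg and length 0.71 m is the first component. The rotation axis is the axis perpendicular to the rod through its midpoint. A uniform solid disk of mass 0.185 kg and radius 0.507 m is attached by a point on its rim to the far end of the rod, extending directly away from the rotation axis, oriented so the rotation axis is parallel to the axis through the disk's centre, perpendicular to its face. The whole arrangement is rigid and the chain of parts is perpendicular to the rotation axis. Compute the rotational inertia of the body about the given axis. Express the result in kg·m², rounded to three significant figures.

Thin rod: I_cm = (1/12)ML² = (1/12)(3.35)(0.71)² = 0.14073 kg·m²; axis through the centre, so I = 0.14073 kg·m².
Solid disk: I_cm = (1/2)MR² = (1/2)(0.185)(0.507)² = 0.023777 kg·m²; centre at d = 0.355 + 0.507 = 0.862 m, so I = I_cm + Md² gives I = 0.023777 + (0.185)(0.862)² = 0.16124 kg·m².
Total I = 0.14073 + 0.16124 = 0.30197 kg·m².

0.302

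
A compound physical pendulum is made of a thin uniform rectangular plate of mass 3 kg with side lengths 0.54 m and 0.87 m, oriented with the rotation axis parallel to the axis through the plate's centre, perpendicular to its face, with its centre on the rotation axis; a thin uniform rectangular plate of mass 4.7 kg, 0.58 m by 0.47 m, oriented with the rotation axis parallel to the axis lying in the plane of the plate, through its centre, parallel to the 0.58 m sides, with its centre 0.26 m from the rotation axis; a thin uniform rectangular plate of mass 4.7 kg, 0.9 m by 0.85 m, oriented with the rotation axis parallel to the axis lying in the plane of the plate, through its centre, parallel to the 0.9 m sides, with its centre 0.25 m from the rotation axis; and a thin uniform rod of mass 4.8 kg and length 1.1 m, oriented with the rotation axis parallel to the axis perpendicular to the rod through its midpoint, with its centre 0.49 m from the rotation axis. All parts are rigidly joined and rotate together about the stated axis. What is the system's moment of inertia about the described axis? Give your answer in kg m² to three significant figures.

2.88

Rectangular plate: I_cm = (1/12)M(a²+b²) = (1/12)(3)[(0.54)² + (0.87)²] = 0.26212 kg m²; axis through the centre, so I = 0.26212 kg m².
Rectangular plate: I_cm = (1/12)Mb² = (1/12)(4.7)(0.47)² = 0.086519 kg m²; centre at d = 0.26 m, so the parallel axis theorem gives I = 0.086519 + (4.7)(0.26)² = 0.40424 kg m².
Rectangular plate: I_cm = (1/12)Mb² = (1/12)(4.7)(0.85)² = 0.28298 kg m²; centre at d = 0.25 m, so the parallel axis theorem gives I = 0.28298 + (4.7)(0.25)² = 0.57673 kg m².
Thin rod: I_cm = (1/12)ML² = (1/12)(4.8)(1.1)² = 0.484 kg m²; centre at d = 0.49 m, so the parallel axis theorem gives I = 0.484 + (4.8)(0.49)² = 1.6365 kg m².
Total I = 0.26212 + 0.40424 + 0.57673 + 1.6365 = 2.8796 kg m².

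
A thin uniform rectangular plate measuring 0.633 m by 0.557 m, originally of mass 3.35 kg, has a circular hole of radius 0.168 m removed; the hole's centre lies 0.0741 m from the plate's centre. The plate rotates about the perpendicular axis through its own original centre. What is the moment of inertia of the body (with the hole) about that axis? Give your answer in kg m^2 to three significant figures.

0.182

Unpierced body about its centre: I₀ = (1/12)M(a²+b²) = (1/12)(3.35)[(0.633)² + (0.557)²] = 0.19847 kg m^2.
The removed disk has mass m = M·πr²/(ab) = (3.35)·π(0.168)²/(0.633·0.557) = 0.84247 kg (same uniform areal density).
Its moment of inertia about the rotation axis (parallel-axis theorem): I_hole = (1/2)mr² + md² = (1/2)(0.84247)(0.168)² + (0.84247)(0.0741)² = 0.016515 kg m^2.
Treating the hole as negative mass, I = I₀ − I_hole = 0.19847 − 0.016515 = 0.18196 kg m^2.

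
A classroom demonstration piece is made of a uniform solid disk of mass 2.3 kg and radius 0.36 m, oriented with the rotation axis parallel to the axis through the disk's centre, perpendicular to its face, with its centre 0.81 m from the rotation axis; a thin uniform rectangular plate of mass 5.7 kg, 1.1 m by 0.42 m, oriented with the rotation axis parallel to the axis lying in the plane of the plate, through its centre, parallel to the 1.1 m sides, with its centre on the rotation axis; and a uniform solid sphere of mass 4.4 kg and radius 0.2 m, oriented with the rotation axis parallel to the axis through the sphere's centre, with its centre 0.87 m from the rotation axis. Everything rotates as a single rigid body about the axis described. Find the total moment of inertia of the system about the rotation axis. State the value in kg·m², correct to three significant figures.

Solid disk: I_cm = (1/2)MR² = (1/2)(2.3)(0.36)² = 0.14904 kg·m²; centre at d = 0.81 m, so the parallel axis theorem gives I = 0.14904 + (2.3)(0.81)² = 1.6581 kg·m².
Rectangular plate: I_cm = (1/12)Mb² = (1/12)(5.7)(0.42)² = 0.08379 kg·m²; axis through the centre, so I = 0.08379 kg·m².
Solid sphere: I_cm = (2/5)MR² = (2/5)(4.4)(0.2)² = 0.0704 kg·m²; centre at d = 0.87 m, so the parallel axis theorem gives I = 0.0704 + (4.4)(0.87)² = 3.4008 kg·m².
Total I = 1.6581 + 0.08379 + 3.4008 = 5.1426 kg·m².

5.14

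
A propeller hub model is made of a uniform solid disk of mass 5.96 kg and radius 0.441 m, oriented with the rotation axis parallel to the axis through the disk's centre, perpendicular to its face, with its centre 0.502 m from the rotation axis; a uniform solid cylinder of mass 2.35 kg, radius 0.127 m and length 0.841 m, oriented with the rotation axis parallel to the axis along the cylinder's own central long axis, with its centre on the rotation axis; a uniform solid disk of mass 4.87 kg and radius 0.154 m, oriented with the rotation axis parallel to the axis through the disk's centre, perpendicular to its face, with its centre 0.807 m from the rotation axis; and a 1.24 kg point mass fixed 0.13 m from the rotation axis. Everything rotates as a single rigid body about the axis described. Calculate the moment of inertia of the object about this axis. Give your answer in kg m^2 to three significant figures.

Solid disk: I_cm = (1/2)MR² = (1/2)(5.96)(0.441)² = 0.57955 kg m^2; centre at d = 0.502 m, so I = I_cm + Md² gives I = 0.57955 + (5.96)(0.502)² = 2.0815 kg m^2.
Solid cylinder: I_cm = (1/2)MR² = (1/2)(2.35)(0.127)² = 0.018952 kg m^2; axis through the centre, so I = 0.018952 kg m^2.
Solid disk: I_cm = (1/2)MR² = (1/2)(4.87)(0.154)² = 0.057748 kg m^2; centre at d = 0.807 m, so I = I_cm + Md² gives I = 0.057748 + (4.87)(0.807)² = 3.2293 kg m^2.
Point mass: I_cm = 0; centre at d = 0.13 m, so I = I_cm + Md² gives I = 0 + (1.24)(0.13)² = 0.020956 kg m^2.
Total I = 2.0815 + 0.018952 + 3.2293 + 0.020956 = 5.3507 kg m^2.

5.35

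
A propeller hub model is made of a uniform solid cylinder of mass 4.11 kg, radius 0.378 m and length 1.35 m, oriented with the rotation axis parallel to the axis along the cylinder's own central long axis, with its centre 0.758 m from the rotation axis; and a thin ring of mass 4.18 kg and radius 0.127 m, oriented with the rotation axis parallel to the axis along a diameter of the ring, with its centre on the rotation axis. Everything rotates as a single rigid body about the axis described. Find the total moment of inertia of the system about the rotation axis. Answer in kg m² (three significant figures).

2.69

Solid cylinder: I_cm = (1/2)MR² = (1/2)(4.11)(0.378)² = 0.29363 kg m²; centre at d = 0.758 m, so the parallel axis theorem gives I = 0.29363 + (4.11)(0.758)² = 2.6551 kg m².
Thin ring: I_cm = (1/2)MR² = (1/2)(4.18)(0.127)² = 0.03371 kg m²; axis through the centre, so I = 0.03371 kg m².
Total I = 2.6551 + 0.03371 = 2.6888 kg m².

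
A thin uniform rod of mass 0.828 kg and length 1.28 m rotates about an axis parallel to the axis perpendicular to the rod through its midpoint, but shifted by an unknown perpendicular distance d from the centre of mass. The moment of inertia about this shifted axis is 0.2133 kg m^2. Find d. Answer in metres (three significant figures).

About the centre-of-mass axis, I_cm = (1/12)ML² = (1/12)(0.828)(1.28)² = 0.11305 kg m^2.
Parallel axis theorem: I = I_cm + Md², so Md² = 0.2133 − 0.11305 = 0.10025 kg m^2.
d = √(0.10025 / 0.828) = 0.34796 m.

0.348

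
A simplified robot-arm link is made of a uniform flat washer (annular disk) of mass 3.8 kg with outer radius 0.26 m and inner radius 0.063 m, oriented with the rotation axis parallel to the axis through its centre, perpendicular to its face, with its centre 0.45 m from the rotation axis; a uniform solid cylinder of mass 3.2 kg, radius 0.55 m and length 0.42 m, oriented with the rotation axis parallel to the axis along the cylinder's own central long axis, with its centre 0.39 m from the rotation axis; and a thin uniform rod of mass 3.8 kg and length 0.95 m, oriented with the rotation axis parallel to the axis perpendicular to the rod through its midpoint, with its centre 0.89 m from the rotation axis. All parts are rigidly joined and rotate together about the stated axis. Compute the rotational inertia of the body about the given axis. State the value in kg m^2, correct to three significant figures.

Annular disk: I_cm = (1/2)M(R²+r²) = (1/2)(3.8)[(0.26)² + (0.063)²] = 0.13598 kg m^2; centre at d = 0.45 m, so I = I_cm + Md² gives I = 0.13598 + (3.8)(0.45)² = 0.90548 kg m^2.
Solid cylinder: I_cm = (1/2)MR² = (1/2)(3.2)(0.55)² = 0.484 kg m^2; centre at d = 0.39 m, so I = I_cm + Md² gives I = 0.484 + (3.2)(0.39)² = 0.97072 kg m^2.
Thin rod: I_cm = (1/12)ML² = (1/12)(3.8)(0.95)² = 0.28579 kg m^2; centre at d = 0.89 m, so I = I_cm + Md² gives I = 0.28579 + (3.8)(0.89)² = 3.2958 kg m^2.
Total I = 0.90548 + 0.97072 + 3.2958 = 5.172 kg m^2.

5.17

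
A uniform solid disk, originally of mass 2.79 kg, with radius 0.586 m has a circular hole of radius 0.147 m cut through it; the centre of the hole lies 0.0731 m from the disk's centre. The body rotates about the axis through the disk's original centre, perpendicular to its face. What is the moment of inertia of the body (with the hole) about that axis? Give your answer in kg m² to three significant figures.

Unpierced body about its centre: I₀ = (1/2)MR² = (1/2)(2.79)(0.586)² = 0.47904 kg m².
The removed disk has mass m = M·(r/R)² = (2.79)(0.147/0.586)² = 0.17557 kg (same uniform areal density).
Its moment of inertia about the rotation axis (parallel-axis theorem): I_hole = (1/2)mr² + md² = (1/2)(0.17557)(0.147)² + (0.17557)(0.0731)² = 0.0028351 kg m².
Treating the hole as negative mass, I = I₀ − I_hole = 0.47904 − 0.0028351 = 0.4762 kg m².

0.476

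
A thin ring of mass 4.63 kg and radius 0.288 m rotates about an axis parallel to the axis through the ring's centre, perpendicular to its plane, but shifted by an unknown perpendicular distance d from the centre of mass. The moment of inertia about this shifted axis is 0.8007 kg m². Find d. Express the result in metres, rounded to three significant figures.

About the centre-of-mass axis, I_cm = MR² = (4.63)(0.288)² = 0.38403 kg m².
Parallel axis theorem: I = I_cm + Md², so Md² = 0.8007 − 0.38403 = 0.41667 kg m².
d = √(0.41667 / 4.63) = 0.29999 m.

0.300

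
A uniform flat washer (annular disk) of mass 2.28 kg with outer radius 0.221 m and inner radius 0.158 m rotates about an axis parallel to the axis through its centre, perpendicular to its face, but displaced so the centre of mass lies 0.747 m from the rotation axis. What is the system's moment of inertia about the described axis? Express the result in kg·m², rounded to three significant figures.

I_cm = (1/2)M(R²+r²) = (1/2)(2.28)[(0.221)² + (0.158)²] = 0.084138 kg·m²; centre at d = 0.747 m, so I = I_cm + Md² gives I = 0.084138 + (2.28)(0.747)² = 1.3564 kg·m².

1.36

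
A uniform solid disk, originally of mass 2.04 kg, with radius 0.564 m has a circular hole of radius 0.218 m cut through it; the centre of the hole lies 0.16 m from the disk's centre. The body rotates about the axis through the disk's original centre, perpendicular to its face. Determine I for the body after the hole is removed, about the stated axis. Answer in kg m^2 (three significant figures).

Unpierced body about its centre: I₀ = (1/2)MR² = (1/2)(2.04)(0.564)² = 0.32446 kg m^2.
The removed disk has mass m = M·(r/R)² = (2.04)(0.218/0.564)² = 0.30478 kg (same uniform areal density).
Its moment of inertia about the rotation axis (parallel-axis theorem): I_hole = (1/2)mr² + md² = (1/2)(0.30478)(0.218)² + (0.30478)(0.16)² = 0.015044 kg m^2.
Treating the hole as negative mass, I = I₀ − I_hole = 0.32446 − 0.015044 = 0.30941 kg m^2.

0.309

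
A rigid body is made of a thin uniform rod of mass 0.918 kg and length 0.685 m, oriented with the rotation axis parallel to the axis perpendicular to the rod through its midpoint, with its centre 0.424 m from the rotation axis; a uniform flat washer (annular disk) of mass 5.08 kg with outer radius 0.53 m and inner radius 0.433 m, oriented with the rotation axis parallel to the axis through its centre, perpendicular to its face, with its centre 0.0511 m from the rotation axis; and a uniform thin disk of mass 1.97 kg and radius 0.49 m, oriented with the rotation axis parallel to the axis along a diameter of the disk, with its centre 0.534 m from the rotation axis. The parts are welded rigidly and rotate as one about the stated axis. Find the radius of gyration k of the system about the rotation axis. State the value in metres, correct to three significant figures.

0.511

Thin rod: I_cm = (1/12)ML² = (1/12)(0.918)(0.685)² = 0.035896 kg m²; centre at d = 0.424 m, so the parallel axis theorem gives I = 0.035896 + (0.918)(0.424)² = 0.20093 kg m².
Annular disk: I_cm = (1/2)M(R²+r²) = (1/2)(5.08)[(0.53)² + (0.433)²] = 1.1897 kg m²; centre at d = 0.0511 m, so the parallel axis theorem gives I = 1.1897 + (5.08)(0.0511)² = 1.203 kg m².
Thin disk: I_cm = (1/4)MR² = (1/4)(1.97)(0.49)² = 0.11825 kg m²; centre at d = 0.534 m, so the parallel axis theorem gives I = 0.11825 + (1.97)(0.534)² = 0.68001 kg m².
Total I = 2.0839 kg m²; total mass M = 7.968 kg.
k = √(I/M) = √(2.0839/7.968) = 0.5114 m.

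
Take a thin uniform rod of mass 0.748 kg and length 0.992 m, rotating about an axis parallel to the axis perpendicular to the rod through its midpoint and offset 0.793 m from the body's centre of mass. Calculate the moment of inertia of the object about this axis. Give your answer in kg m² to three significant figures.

0.532

I_cm = (1/12)ML² = (1/12)(0.748)(0.992)² = 0.06134 kg m²; centre at d = 0.793 m, so I = I_cm + Md² gives I = 0.06134 + (0.748)(0.793)² = 0.53172 kg m².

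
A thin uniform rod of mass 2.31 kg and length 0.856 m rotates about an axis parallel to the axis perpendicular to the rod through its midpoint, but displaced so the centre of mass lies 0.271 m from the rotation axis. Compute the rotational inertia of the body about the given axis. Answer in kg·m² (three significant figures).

0.311

I_cm = (1/12)ML² = (1/12)(2.31)(0.856)² = 0.14105 kg·m²; centre at d = 0.271 m, so the parallel axis theorem gives I = 0.14105 + (2.31)(0.271)² = 0.3107 kg·m².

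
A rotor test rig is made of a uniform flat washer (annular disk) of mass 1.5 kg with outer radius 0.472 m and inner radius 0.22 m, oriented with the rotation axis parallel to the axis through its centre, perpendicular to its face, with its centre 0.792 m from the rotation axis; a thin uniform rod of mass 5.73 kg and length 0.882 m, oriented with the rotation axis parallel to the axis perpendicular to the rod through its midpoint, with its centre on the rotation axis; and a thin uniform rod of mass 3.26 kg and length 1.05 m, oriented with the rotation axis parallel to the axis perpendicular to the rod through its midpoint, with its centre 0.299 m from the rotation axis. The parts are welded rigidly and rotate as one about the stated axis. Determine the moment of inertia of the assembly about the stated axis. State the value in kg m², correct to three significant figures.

2.11

Annular disk: I_cm = (1/2)M(R²+r²) = (1/2)(1.5)[(0.472)² + (0.22)²] = 0.20339 kg m²; centre at d = 0.792 m, so I = I_cm + Md² gives I = 0.20339 + (1.5)(0.792)² = 1.1443 kg m².
Thin rod: I_cm = (1/12)ML² = (1/12)(5.73)(0.882)² = 0.37146 kg m²; axis through the centre, so I = 0.37146 kg m².
Thin rod: I_cm = (1/12)ML² = (1/12)(3.26)(1.05)² = 0.29951 kg m²; centre at d = 0.299 m, so I = I_cm + Md² gives I = 0.29951 + (3.26)(0.299)² = 0.59096 kg m².
Total I = 1.1443 + 0.37146 + 0.59096 = 2.1067 kg m².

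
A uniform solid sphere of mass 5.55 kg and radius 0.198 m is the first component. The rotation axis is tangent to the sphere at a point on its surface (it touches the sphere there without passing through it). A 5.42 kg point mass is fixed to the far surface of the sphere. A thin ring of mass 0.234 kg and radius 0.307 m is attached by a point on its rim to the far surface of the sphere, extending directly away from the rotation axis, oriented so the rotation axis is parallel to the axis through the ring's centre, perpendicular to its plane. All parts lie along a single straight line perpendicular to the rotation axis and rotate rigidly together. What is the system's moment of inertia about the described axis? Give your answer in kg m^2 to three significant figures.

1.29

Solid sphere: I_cm = (2/5)MR² = (2/5)(5.55)(0.198)² = 0.087033 kg m^2; centre at d = 0.198 m, so I = I_cm + Md² gives I = 0.087033 + (5.55)(0.198)² = 0.30462 kg m^2.
Point mass: I_cm = 0; centre at d = 0.198 + 0.198 = 0.396 m, so I = I_cm + Md² gives I = 0 + (5.42)(0.396)² = 0.84994 kg m^2.
Thin ring: I_cm = MR² = (0.234)(0.307)² = 0.022054 kg m^2; centre at d = 0.198 + 0.198 + 0.307 = 0.703 m, so I = I_cm + Md² gives I = 0.022054 + (0.234)(0.703)² = 0.1377 kg m^2.
Total I = 0.30462 + 0.84994 + 0.1377 = 1.2923 kg m^2.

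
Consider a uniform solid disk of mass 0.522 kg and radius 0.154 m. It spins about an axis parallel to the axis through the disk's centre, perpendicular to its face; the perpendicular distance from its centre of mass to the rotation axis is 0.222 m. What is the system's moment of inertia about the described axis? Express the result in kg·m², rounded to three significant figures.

I_cm = (1/2)MR² = (1/2)(0.522)(0.154)² = 0.0061899 kg·m²; centre at d = 0.222 m, so I = I_cm + Md² gives I = 0.0061899 + (0.522)(0.222)² = 0.031916 kg·m².

0.0319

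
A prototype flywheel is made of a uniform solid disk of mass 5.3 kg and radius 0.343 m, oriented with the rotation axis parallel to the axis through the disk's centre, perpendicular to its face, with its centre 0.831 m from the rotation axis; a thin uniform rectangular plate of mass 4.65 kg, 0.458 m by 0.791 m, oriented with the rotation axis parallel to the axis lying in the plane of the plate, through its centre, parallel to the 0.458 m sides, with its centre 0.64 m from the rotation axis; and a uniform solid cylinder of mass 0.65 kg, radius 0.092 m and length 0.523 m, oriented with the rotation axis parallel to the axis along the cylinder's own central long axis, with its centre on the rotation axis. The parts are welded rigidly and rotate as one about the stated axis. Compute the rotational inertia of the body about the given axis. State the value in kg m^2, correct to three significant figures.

6.12

Solid disk: I_cm = (1/2)MR² = (1/2)(5.3)(0.343)² = 0.31177 kg m^2; centre at d = 0.831 m, so I = I_cm + Md² gives I = 0.31177 + (5.3)(0.831)² = 3.9717 kg m^2.
Rectangular plate: I_cm = (1/12)Mb² = (1/12)(4.65)(0.791)² = 0.24245 kg m^2; centre at d = 0.64 m, so I = I_cm + Md² gives I = 0.24245 + (4.65)(0.64)² = 2.1471 kg m^2.
Solid cylinder: I_cm = (1/2)MR² = (1/2)(0.65)(0.092)² = 0.0027508 kg m^2; axis through the centre, so I = 0.0027508 kg m^2.
Total I = 3.9717 + 2.1471 + 0.0027508 = 6.1216 kg m^2.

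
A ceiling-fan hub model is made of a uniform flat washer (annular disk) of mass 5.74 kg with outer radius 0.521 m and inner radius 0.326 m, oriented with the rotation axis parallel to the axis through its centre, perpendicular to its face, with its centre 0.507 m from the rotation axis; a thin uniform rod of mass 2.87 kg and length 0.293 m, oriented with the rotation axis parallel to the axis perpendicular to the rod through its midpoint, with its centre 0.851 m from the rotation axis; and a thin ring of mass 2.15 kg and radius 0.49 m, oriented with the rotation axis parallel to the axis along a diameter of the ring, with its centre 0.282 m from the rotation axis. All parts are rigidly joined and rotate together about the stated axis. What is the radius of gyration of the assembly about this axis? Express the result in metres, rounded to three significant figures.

0.688

Annular disk: I_cm = (1/2)M(R²+r²) = (1/2)(5.74)[(0.521)² + (0.326)²] = 1.084 kg·m²; centre at d = 0.507 m, so the parallel axis theorem gives I = 1.084 + (5.74)(0.507)² = 2.5595 kg·m².
Thin rod: I_cm = (1/12)ML² = (1/12)(2.87)(0.293)² = 0.020532 kg·m²; centre at d = 0.851 m, so the parallel axis theorem gives I = 0.020532 + (2.87)(0.851)² = 2.099 kg·m².
Thin ring: I_cm = (1/2)MR² = (1/2)(2.15)(0.49)² = 0.25811 kg·m²; centre at d = 0.282 m, so the parallel axis theorem gives I = 0.25811 + (2.15)(0.282)² = 0.42908 kg·m².
Total I = 5.0876 kg·m²; total mass M = 10.76 kg.
k = √(I/M) = √(5.0876/10.76) = 0.68762 m.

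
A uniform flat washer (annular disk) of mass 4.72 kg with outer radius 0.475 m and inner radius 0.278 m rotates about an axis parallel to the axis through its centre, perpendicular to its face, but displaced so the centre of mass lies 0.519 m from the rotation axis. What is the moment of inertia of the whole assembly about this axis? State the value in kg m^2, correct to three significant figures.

I_cm = (1/2)M(R²+r²) = (1/2)(4.72)[(0.475)² + (0.278)²] = 0.71487 kg m^2; centre at d = 0.519 m, so the parallel axis theorem gives I = 0.71487 + (4.72)(0.519)² = 1.9862 kg m^2.

1.99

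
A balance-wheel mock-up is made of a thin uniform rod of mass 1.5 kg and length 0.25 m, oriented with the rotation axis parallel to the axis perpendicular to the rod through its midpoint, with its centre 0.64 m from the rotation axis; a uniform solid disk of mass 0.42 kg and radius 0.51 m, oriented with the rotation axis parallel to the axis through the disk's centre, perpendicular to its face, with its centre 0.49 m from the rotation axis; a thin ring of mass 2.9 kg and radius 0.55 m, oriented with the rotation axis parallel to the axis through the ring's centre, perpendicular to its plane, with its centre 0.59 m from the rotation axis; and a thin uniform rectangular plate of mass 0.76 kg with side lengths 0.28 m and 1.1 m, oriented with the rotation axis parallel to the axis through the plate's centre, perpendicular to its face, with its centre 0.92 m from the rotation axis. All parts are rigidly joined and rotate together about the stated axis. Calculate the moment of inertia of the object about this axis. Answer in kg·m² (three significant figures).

3.39

Thin rod: I_cm = (1/12)ML² = (1/12)(1.5)(0.25)² = 0.0078125 kg·m²; centre at d = 0.64 m, so I = I_cm + Md² gives I = 0.0078125 + (1.5)(0.64)² = 0.62221 kg·m².
Solid disk: I_cm = (1/2)MR² = (1/2)(0.42)(0.51)² = 0.054621 kg·m²; centre at d = 0.49 m, so I = I_cm + Md² gives I = 0.054621 + (0.42)(0.49)² = 0.15546 kg·m².
Thin ring: I_cm = MR² = (2.9)(0.55)² = 0.87725 kg·m²; centre at d = 0.59 m, so I = I_cm + Md² gives I = 0.87725 + (2.9)(0.59)² = 1.8867 kg·m².
Rectangular plate: I_cm = (1/12)M(a²+b²) = (1/12)(0.76)[(0.28)² + (1.1)²] = 0.081599 kg·m²; centre at d = 0.92 m, so I = I_cm + Md² gives I = 0.081599 + (0.76)(0.92)² = 0.72486 kg·m².
Total I = 0.62221 + 0.15546 + 1.8867 + 0.72486 = 3.3893 kg·m².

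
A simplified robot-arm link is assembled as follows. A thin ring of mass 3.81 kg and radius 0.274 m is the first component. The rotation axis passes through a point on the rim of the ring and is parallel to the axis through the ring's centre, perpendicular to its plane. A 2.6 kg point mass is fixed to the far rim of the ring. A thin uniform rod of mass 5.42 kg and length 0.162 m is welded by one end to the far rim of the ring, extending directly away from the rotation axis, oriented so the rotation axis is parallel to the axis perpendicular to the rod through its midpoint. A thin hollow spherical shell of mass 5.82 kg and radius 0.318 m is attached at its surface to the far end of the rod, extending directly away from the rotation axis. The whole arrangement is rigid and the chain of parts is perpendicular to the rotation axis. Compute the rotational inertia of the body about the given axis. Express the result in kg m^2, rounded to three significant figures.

Thin ring: I_cm = MR² = (3.81)(0.274)² = 0.28604 kg m^2; centre at d = 0.274 m, so the parallel axis theorem gives I = 0.28604 + (3.81)(0.274)² = 0.57208 kg m^2.
Point mass: I_cm = 0; centre at d = 0.274 + 0.274 = 0.548 m, so the parallel axis theorem gives I = 0 + (2.6)(0.548)² = 0.78079 kg m^2.
Thin rod: I_cm = (1/12)ML² = (1/12)(5.42)(0.162)² = 0.011854 kg m^2; centre at d = 0.274 + 0.274 + 0.081 = 0.629 m, so the parallel axis theorem gives I = 0.011854 + (5.42)(0.629)² = 2.1562 kg m^2.
Spherical shell: I_cm = (2/3)MR² = (2/3)(5.82)(0.318)² = 0.39236 kg m^2; centre at d = 0.274 + 0.274 + 0.081 + 0.081 + 0.318 = 1.028 m, so the parallel axis theorem gives I = 0.39236 + (5.82)(1.028)² = 6.5428 kg m^2.
Total I = 0.57208 + 0.78079 + 2.1562 + 6.5428 = 10.052 kg m^2.

10.1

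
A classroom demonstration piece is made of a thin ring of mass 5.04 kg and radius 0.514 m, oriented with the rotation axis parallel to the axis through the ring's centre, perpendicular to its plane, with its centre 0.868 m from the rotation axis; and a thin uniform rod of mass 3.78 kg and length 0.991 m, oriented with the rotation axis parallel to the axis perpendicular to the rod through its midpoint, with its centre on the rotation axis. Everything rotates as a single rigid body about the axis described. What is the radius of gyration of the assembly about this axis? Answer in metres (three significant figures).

Thin ring: I_cm = MR² = (5.04)(0.514)² = 1.3315 kg m²; centre at d = 0.868 m, so the parallel axis theorem gives I = 1.3315 + (5.04)(0.868)² = 5.1288 kg m².
Thin rod: I_cm = (1/12)ML² = (1/12)(3.78)(0.991)² = 0.30936 kg m²; axis through the centre, so I = 0.30936 kg m².
Total I = 5.4382 kg m²; total mass M = 8.82 kg.
k = √(I/M) = √(5.4382/8.82) = 0.78522 m.

0.785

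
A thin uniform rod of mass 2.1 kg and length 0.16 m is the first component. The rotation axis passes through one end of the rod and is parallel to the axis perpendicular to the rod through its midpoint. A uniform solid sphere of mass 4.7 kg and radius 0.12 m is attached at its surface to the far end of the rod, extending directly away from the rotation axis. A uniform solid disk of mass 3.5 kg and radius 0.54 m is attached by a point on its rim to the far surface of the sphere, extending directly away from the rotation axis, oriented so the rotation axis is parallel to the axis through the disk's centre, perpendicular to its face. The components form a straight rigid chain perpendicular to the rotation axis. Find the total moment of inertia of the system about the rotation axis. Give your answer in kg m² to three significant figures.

Thin rod: I_cm = (1/12)ML² = (1/12)(2.1)(0.16)² = 0.00448 kg m²; centre at d = 0.08 m, so the parallel axis theorem gives I = 0.00448 + (2.1)(0.08)² = 0.01792 kg m².
Solid sphere: I_cm = (2/5)MR² = (2/5)(4.7)(0.12)² = 0.027072 kg m²; centre at d = 0.08 + 0.08 + 0.12 = 0.28 m, so the parallel axis theorem gives I = 0.027072 + (4.7)(0.28)² = 0.39555 kg m².
Solid disk: I_cm = (1/2)MR² = (1/2)(3.5)(0.54)² = 0.5103 kg m²; centre at d = 0.08 + 0.08 + 0.12 + 0.12 + 0.54 = 0.94 m, so the parallel axis theorem gives I = 0.5103 + (3.5)(0.94)² = 3.6029 kg m².
Total I = 0.01792 + 0.39555 + 3.6029 = 4.0164 kg m².

4.02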